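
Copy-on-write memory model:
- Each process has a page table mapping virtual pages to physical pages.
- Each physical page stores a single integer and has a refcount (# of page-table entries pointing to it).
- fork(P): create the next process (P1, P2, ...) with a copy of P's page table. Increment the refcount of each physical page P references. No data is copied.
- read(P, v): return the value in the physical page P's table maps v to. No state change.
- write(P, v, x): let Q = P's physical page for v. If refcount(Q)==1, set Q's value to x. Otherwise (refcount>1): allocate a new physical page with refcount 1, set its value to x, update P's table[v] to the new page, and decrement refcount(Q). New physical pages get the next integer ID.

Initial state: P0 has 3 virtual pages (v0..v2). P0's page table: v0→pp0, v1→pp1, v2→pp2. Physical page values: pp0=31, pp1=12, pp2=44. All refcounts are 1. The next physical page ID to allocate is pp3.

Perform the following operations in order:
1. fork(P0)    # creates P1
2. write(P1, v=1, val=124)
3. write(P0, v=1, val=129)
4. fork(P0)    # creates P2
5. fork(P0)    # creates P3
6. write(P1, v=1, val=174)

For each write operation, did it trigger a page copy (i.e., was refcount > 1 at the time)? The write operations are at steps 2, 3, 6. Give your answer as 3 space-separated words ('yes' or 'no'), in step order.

Op 1: fork(P0) -> P1. 3 ppages; refcounts: pp0:2 pp1:2 pp2:2
Op 2: write(P1, v1, 124). refcount(pp1)=2>1 -> COPY to pp3. 4 ppages; refcounts: pp0:2 pp1:1 pp2:2 pp3:1
Op 3: write(P0, v1, 129). refcount(pp1)=1 -> write in place. 4 ppages; refcounts: pp0:2 pp1:1 pp2:2 pp3:1
Op 4: fork(P0) -> P2. 4 ppages; refcounts: pp0:3 pp1:2 pp2:3 pp3:1
Op 5: fork(P0) -> P3. 4 ppages; refcounts: pp0:4 pp1:3 pp2:4 pp3:1
Op 6: write(P1, v1, 174). refcount(pp3)=1 -> write in place. 4 ppages; refcounts: pp0:4 pp1:3 pp2:4 pp3:1

yes no no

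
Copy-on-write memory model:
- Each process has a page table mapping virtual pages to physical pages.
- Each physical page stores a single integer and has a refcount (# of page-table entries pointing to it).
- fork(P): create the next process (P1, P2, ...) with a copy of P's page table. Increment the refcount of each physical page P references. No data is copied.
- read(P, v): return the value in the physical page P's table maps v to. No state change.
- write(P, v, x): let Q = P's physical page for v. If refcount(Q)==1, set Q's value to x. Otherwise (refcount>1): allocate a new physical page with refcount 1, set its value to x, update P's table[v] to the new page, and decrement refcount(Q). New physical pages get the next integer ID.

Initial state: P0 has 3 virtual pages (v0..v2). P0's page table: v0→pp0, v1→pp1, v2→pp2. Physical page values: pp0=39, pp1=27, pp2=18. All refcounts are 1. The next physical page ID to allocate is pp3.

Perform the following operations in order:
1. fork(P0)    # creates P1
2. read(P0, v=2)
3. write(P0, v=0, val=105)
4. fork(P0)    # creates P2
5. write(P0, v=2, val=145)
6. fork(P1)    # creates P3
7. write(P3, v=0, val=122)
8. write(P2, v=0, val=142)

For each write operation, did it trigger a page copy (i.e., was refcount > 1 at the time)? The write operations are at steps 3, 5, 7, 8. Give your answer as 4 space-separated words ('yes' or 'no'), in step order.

Op 1: fork(P0) -> P1. 3 ppages; refcounts: pp0:2 pp1:2 pp2:2
Op 2: read(P0, v2) -> 18. No state change.
Op 3: write(P0, v0, 105). refcount(pp0)=2>1 -> COPY to pp3. 4 ppages; refcounts: pp0:1 pp1:2 pp2:2 pp3:1
Op 4: fork(P0) -> P2. 4 ppages; refcounts: pp0:1 pp1:3 pp2:3 pp3:2
Op 5: write(P0, v2, 145). refcount(pp2)=3>1 -> COPY to pp4. 5 ppages; refcounts: pp0:1 pp1:3 pp2:2 pp3:2 pp4:1
Op 6: fork(P1) -> P3. 5 ppages; refcounts: pp0:2 pp1:4 pp2:3 pp3:2 pp4:1
Op 7: write(P3, v0, 122). refcount(pp0)=2>1 -> COPY to pp5. 6 ppages; refcounts: pp0:1 pp1:4 pp2:3 pp3:2 pp4:1 pp5:1
Op 8: write(P2, v0, 142). refcount(pp3)=2>1 -> COPY to pp6. 7 ppages; refcounts: pp0:1 pp1:4 pp2:3 pp3:1 pp4:1 pp5:1 pp6:1

yes yes yes yes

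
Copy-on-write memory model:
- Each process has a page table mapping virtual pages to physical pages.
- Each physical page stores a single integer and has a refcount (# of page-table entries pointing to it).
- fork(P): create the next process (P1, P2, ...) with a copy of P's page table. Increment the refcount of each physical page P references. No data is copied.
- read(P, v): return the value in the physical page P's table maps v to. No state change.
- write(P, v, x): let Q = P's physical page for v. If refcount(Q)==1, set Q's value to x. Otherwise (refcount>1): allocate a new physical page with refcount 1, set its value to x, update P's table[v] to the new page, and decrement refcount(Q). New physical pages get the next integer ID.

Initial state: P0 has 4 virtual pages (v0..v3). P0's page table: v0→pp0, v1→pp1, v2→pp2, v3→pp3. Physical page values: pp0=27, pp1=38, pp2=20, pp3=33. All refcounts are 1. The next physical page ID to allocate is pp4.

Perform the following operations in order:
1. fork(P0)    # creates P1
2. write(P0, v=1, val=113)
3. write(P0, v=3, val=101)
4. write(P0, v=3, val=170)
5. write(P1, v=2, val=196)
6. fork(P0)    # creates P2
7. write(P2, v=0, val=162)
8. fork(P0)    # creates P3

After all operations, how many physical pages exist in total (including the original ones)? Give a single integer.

Op 1: fork(P0) -> P1. 4 ppages; refcounts: pp0:2 pp1:2 pp2:2 pp3:2
Op 2: write(P0, v1, 113). refcount(pp1)=2>1 -> COPY to pp4. 5 ppages; refcounts: pp0:2 pp1:1 pp2:2 pp3:2 pp4:1
Op 3: write(P0, v3, 101). refcount(pp3)=2>1 -> COPY to pp5. 6 ppages; refcounts: pp0:2 pp1:1 pp2:2 pp3:1 pp4:1 pp5:1
Op 4: write(P0, v3, 170). refcount(pp5)=1 -> write in place. 6 ppages; refcounts: pp0:2 pp1:1 pp2:2 pp3:1 pp4:1 pp5:1
Op 5: write(P1, v2, 196). refcount(pp2)=2>1 -> COPY to pp6. 7 ppages; refcounts: pp0:2 pp1:1 pp2:1 pp3:1 pp4:1 pp5:1 pp6:1
Op 6: fork(P0) -> P2. 7 ppages; refcounts: pp0:3 pp1:1 pp2:2 pp3:1 pp4:2 pp5:2 pp6:1
Op 7: write(P2, v0, 162). refcount(pp0)=3>1 -> COPY to pp7. 8 ppages; refcounts: pp0:2 pp1:1 pp2:2 pp3:1 pp4:2 pp5:2 pp6:1 pp7:1
Op 8: fork(P0) -> P3. 8 ppages; refcounts: pp0:3 pp1:1 pp2:3 pp3:1 pp4:3 pp5:3 pp6:1 pp7:1

Answer: 8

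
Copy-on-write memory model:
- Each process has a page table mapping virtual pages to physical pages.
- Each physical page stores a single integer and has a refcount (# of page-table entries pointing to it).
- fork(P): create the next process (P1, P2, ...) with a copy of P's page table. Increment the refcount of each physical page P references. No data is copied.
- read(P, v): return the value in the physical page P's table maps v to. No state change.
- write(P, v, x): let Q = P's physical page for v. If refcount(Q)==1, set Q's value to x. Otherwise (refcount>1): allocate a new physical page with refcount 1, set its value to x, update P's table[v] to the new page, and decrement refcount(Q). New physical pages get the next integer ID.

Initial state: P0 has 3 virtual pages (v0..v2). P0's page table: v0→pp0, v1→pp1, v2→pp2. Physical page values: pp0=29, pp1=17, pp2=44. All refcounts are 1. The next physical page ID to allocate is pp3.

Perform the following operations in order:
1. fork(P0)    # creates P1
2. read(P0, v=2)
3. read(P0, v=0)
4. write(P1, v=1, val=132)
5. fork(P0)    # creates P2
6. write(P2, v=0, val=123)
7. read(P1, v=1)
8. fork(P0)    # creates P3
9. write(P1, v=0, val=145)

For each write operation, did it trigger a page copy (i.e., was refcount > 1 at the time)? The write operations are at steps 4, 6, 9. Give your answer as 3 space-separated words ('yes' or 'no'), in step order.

Op 1: fork(P0) -> P1. 3 ppages; refcounts: pp0:2 pp1:2 pp2:2
Op 2: read(P0, v2) -> 44. No state change.
Op 3: read(P0, v0) -> 29. No state change.
Op 4: write(P1, v1, 132). refcount(pp1)=2>1 -> COPY to pp3. 4 ppages; refcounts: pp0:2 pp1:1 pp2:2 pp3:1
Op 5: fork(P0) -> P2. 4 ppages; refcounts: pp0:3 pp1:2 pp2:3 pp3:1
Op 6: write(P2, v0, 123). refcount(pp0)=3>1 -> COPY to pp4. 5 ppages; refcounts: pp0:2 pp1:2 pp2:3 pp3:1 pp4:1
Op 7: read(P1, v1) -> 132. No state change.
Op 8: fork(P0) -> P3. 5 ppages; refcounts: pp0:3 pp1:3 pp2:4 pp3:1 pp4:1
Op 9: write(P1, v0, 145). refcount(pp0)=3>1 -> COPY to pp5. 6 ppages; refcounts: pp0:2 pp1:3 pp2:4 pp3:1 pp4:1 pp5:1

yes yes yes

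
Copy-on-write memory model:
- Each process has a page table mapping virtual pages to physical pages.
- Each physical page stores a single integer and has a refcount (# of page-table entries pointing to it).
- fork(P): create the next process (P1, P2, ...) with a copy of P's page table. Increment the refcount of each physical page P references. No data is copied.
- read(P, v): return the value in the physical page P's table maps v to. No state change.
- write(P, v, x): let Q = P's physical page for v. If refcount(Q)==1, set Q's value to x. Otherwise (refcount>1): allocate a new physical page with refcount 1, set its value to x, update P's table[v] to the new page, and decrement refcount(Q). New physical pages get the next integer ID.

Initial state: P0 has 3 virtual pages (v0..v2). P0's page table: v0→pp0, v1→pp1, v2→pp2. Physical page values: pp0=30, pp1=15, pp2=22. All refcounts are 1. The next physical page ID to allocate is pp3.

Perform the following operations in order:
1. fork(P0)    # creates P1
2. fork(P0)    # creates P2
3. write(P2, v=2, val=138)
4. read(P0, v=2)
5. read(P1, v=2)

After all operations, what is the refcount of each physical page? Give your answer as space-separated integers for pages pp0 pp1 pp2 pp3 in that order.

Op 1: fork(P0) -> P1. 3 ppages; refcounts: pp0:2 pp1:2 pp2:2
Op 2: fork(P0) -> P2. 3 ppages; refcounts: pp0:3 pp1:3 pp2:3
Op 3: write(P2, v2, 138). refcount(pp2)=3>1 -> COPY to pp3. 4 ppages; refcounts: pp0:3 pp1:3 pp2:2 pp3:1
Op 4: read(P0, v2) -> 22. No state change.
Op 5: read(P1, v2) -> 22. No state change.

Answer: 3 3 2 1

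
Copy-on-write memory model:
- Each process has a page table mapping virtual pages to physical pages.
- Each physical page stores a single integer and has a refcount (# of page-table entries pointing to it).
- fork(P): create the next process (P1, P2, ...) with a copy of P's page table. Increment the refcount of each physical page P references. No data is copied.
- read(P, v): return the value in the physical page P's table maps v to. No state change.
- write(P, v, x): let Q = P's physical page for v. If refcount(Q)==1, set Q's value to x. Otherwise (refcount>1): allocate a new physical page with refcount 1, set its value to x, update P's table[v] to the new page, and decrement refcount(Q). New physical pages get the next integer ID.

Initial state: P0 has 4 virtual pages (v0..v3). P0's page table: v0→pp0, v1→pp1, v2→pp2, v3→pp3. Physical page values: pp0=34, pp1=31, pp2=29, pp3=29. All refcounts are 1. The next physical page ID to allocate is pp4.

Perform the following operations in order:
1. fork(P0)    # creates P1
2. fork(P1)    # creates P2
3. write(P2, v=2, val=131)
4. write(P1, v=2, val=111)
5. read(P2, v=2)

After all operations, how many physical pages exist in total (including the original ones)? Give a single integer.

Answer: 6

Derivation:
Op 1: fork(P0) -> P1. 4 ppages; refcounts: pp0:2 pp1:2 pp2:2 pp3:2
Op 2: fork(P1) -> P2. 4 ppages; refcounts: pp0:3 pp1:3 pp2:3 pp3:3
Op 3: write(P2, v2, 131). refcount(pp2)=3>1 -> COPY to pp4. 5 ppages; refcounts: pp0:3 pp1:3 pp2:2 pp3:3 pp4:1
Op 4: write(P1, v2, 111). refcount(pp2)=2>1 -> COPY to pp5. 6 ppages; refcounts: pp0:3 pp1:3 pp2:1 pp3:3 pp4:1 pp5:1
Op 5: read(P2, v2) -> 131. No state change.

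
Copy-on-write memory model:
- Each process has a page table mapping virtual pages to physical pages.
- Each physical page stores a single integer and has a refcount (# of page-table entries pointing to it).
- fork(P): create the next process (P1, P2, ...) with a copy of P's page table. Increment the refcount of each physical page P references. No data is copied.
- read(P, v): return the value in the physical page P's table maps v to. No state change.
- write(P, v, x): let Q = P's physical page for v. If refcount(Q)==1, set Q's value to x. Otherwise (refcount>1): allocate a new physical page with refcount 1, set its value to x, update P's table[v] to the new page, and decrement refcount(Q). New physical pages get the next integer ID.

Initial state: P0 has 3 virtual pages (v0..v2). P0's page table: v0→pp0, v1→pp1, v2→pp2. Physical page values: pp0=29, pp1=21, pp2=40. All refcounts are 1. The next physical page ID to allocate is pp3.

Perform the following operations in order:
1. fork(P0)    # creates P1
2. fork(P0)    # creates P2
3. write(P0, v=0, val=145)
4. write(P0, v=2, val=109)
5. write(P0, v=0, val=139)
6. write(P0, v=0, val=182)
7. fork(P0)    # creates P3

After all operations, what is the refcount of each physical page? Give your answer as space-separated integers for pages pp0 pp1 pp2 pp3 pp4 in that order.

Op 1: fork(P0) -> P1. 3 ppages; refcounts: pp0:2 pp1:2 pp2:2
Op 2: fork(P0) -> P2. 3 ppages; refcounts: pp0:3 pp1:3 pp2:3
Op 3: write(P0, v0, 145). refcount(pp0)=3>1 -> COPY to pp3. 4 ppages; refcounts: pp0:2 pp1:3 pp2:3 pp3:1
Op 4: write(P0, v2, 109). refcount(pp2)=3>1 -> COPY to pp4. 5 ppages; refcounts: pp0:2 pp1:3 pp2:2 pp3:1 pp4:1
Op 5: write(P0, v0, 139). refcount(pp3)=1 -> write in place. 5 ppages; refcounts: pp0:2 pp1:3 pp2:2 pp3:1 pp4:1
Op 6: write(P0, v0, 182). refcount(pp3)=1 -> write in place. 5 ppages; refcounts: pp0:2 pp1:3 pp2:2 pp3:1 pp4:1
Op 7: fork(P0) -> P3. 5 ppages; refcounts: pp0:2 pp1:4 pp2:2 pp3:2 pp4:2

Answer: 2 4 2 2 2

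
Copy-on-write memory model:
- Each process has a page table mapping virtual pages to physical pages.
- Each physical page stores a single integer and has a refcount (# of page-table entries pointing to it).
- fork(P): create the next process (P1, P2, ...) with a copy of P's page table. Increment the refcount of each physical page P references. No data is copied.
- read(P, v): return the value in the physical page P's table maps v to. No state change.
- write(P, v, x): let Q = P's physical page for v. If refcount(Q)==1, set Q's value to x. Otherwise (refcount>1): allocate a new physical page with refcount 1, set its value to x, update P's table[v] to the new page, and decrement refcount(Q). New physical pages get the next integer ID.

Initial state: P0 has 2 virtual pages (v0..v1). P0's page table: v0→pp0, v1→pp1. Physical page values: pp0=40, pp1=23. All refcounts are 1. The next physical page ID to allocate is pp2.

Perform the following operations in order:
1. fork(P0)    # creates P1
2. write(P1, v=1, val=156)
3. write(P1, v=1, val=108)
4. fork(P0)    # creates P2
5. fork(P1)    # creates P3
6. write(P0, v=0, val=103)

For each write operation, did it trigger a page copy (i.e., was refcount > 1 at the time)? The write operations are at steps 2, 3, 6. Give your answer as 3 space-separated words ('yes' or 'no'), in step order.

Op 1: fork(P0) -> P1. 2 ppages; refcounts: pp0:2 pp1:2
Op 2: write(P1, v1, 156). refcount(pp1)=2>1 -> COPY to pp2. 3 ppages; refcounts: pp0:2 pp1:1 pp2:1
Op 3: write(P1, v1, 108). refcount(pp2)=1 -> write in place. 3 ppages; refcounts: pp0:2 pp1:1 pp2:1
Op 4: fork(P0) -> P2. 3 ppages; refcounts: pp0:3 pp1:2 pp2:1
Op 5: fork(P1) -> P3. 3 ppages; refcounts: pp0:4 pp1:2 pp2:2
Op 6: write(P0, v0, 103). refcount(pp0)=4>1 -> COPY to pp3. 4 ppages; refcounts: pp0:3 pp1:2 pp2:2 pp3:1

yes no yes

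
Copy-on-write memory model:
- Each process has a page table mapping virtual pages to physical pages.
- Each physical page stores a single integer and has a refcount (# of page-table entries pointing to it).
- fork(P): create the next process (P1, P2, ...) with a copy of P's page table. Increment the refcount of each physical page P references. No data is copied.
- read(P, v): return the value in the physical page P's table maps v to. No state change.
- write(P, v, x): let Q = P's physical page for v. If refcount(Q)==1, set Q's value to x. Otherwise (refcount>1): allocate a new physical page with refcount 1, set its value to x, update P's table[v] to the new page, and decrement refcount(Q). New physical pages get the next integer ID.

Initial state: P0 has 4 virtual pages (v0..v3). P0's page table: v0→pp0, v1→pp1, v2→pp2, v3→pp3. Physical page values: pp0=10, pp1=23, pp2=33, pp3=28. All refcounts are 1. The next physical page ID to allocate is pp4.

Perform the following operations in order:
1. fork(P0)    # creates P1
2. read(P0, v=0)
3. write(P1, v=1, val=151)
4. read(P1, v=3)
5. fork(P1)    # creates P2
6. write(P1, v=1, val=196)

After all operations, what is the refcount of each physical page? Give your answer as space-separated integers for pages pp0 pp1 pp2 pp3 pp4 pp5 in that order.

Op 1: fork(P0) -> P1. 4 ppages; refcounts: pp0:2 pp1:2 pp2:2 pp3:2
Op 2: read(P0, v0) -> 10. No state change.
Op 3: write(P1, v1, 151). refcount(pp1)=2>1 -> COPY to pp4. 5 ppages; refcounts: pp0:2 pp1:1 pp2:2 pp3:2 pp4:1
Op 4: read(P1, v3) -> 28. No state change.
Op 5: fork(P1) -> P2. 5 ppages; refcounts: pp0:3 pp1:1 pp2:3 pp3:3 pp4:2
Op 6: write(P1, v1, 196). refcount(pp4)=2>1 -> COPY to pp5. 6 ppages; refcounts: pp0:3 pp1:1 pp2:3 pp3:3 pp4:1 pp5:1

Answer: 3 1 3 3 1 1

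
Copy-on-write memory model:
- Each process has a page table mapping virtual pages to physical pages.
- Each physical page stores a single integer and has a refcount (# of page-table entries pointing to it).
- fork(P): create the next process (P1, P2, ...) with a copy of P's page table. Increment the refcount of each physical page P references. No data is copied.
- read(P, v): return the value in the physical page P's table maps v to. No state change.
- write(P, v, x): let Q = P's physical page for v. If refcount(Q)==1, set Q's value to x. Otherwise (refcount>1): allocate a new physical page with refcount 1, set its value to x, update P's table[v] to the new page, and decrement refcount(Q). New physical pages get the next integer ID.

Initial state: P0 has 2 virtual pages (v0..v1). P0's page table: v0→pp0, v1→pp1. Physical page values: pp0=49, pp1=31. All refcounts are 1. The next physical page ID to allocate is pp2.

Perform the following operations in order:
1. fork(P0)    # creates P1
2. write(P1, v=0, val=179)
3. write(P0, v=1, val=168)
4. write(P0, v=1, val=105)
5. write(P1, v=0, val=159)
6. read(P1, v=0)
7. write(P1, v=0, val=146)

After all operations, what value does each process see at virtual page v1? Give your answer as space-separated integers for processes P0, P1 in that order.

Answer: 105 31

Derivation:
Op 1: fork(P0) -> P1. 2 ppages; refcounts: pp0:2 pp1:2
Op 2: write(P1, v0, 179). refcount(pp0)=2>1 -> COPY to pp2. 3 ppages; refcounts: pp0:1 pp1:2 pp2:1
Op 3: write(P0, v1, 168). refcount(pp1)=2>1 -> COPY to pp3. 4 ppages; refcounts: pp0:1 pp1:1 pp2:1 pp3:1
Op 4: write(P0, v1, 105). refcount(pp3)=1 -> write in place. 4 ppages; refcounts: pp0:1 pp1:1 pp2:1 pp3:1
Op 5: write(P1, v0, 159). refcount(pp2)=1 -> write in place. 4 ppages; refcounts: pp0:1 pp1:1 pp2:1 pp3:1
Op 6: read(P1, v0) -> 159. No state change.
Op 7: write(P1, v0, 146). refcount(pp2)=1 -> write in place. 4 ppages; refcounts: pp0:1 pp1:1 pp2:1 pp3:1
P0: v1 -> pp3 = 105
P1: v1 -> pp1 = 31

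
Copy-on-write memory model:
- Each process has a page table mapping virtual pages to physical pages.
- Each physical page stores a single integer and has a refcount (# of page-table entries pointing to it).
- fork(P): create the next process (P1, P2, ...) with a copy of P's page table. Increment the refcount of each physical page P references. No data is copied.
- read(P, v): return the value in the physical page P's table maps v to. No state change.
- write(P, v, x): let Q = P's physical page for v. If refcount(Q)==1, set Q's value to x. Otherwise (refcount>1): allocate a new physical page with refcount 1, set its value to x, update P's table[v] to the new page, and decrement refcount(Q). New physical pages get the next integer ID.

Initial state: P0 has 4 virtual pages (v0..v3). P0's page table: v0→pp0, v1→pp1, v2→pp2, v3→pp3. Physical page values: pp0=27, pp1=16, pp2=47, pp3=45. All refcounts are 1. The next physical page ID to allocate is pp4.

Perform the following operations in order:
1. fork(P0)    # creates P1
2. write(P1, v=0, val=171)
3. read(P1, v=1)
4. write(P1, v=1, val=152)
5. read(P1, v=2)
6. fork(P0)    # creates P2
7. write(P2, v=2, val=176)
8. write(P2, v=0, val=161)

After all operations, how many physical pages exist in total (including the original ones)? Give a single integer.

Answer: 8

Derivation:
Op 1: fork(P0) -> P1. 4 ppages; refcounts: pp0:2 pp1:2 pp2:2 pp3:2
Op 2: write(P1, v0, 171). refcount(pp0)=2>1 -> COPY to pp4. 5 ppages; refcounts: pp0:1 pp1:2 pp2:2 pp3:2 pp4:1
Op 3: read(P1, v1) -> 16. No state change.
Op 4: write(P1, v1, 152). refcount(pp1)=2>1 -> COPY to pp5. 6 ppages; refcounts: pp0:1 pp1:1 pp2:2 pp3:2 pp4:1 pp5:1
Op 5: read(P1, v2) -> 47. No state change.
Op 6: fork(P0) -> P2. 6 ppages; refcounts: pp0:2 pp1:2 pp2:3 pp3:3 pp4:1 pp5:1
Op 7: write(P2, v2, 176). refcount(pp2)=3>1 -> COPY to pp6. 7 ppages; refcounts: pp0:2 pp1:2 pp2:2 pp3:3 pp4:1 pp5:1 pp6:1
Op 8: write(P2, v0, 161). refcount(pp0)=2>1 -> COPY to pp7. 8 ppages; refcounts: pp0:1 pp1:2 pp2:2 pp3:3 pp4:1 pp5:1 pp6:1 pp7:1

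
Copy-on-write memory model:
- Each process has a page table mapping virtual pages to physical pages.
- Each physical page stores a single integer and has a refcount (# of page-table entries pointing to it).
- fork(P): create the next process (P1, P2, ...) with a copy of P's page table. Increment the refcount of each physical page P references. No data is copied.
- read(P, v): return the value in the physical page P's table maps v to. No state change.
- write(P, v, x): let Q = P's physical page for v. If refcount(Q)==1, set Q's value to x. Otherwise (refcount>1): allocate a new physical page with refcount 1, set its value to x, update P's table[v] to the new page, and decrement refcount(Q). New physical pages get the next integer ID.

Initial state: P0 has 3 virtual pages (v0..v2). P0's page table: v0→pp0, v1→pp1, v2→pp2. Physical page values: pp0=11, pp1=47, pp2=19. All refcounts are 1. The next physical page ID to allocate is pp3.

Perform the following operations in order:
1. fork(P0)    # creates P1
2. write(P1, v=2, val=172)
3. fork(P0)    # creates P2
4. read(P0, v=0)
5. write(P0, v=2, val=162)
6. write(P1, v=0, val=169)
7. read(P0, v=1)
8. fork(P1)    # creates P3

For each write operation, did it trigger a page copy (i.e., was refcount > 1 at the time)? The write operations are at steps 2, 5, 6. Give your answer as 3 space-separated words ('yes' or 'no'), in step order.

Op 1: fork(P0) -> P1. 3 ppages; refcounts: pp0:2 pp1:2 pp2:2
Op 2: write(P1, v2, 172). refcount(pp2)=2>1 -> COPY to pp3. 4 ppages; refcounts: pp0:2 pp1:2 pp2:1 pp3:1
Op 3: fork(P0) -> P2. 4 ppages; refcounts: pp0:3 pp1:3 pp2:2 pp3:1
Op 4: read(P0, v0) -> 11. No state change.
Op 5: write(P0, v2, 162). refcount(pp2)=2>1 -> COPY to pp4. 5 ppages; refcounts: pp0:3 pp1:3 pp2:1 pp3:1 pp4:1
Op 6: write(P1, v0, 169). refcount(pp0)=3>1 -> COPY to pp5. 6 ppages; refcounts: pp0:2 pp1:3 pp2:1 pp3:1 pp4:1 pp5:1
Op 7: read(P0, v1) -> 47. No state change.
Op 8: fork(P1) -> P3. 6 ppages; refcounts: pp0:2 pp1:4 pp2:1 pp3:2 pp4:1 pp5:2

yes yes yes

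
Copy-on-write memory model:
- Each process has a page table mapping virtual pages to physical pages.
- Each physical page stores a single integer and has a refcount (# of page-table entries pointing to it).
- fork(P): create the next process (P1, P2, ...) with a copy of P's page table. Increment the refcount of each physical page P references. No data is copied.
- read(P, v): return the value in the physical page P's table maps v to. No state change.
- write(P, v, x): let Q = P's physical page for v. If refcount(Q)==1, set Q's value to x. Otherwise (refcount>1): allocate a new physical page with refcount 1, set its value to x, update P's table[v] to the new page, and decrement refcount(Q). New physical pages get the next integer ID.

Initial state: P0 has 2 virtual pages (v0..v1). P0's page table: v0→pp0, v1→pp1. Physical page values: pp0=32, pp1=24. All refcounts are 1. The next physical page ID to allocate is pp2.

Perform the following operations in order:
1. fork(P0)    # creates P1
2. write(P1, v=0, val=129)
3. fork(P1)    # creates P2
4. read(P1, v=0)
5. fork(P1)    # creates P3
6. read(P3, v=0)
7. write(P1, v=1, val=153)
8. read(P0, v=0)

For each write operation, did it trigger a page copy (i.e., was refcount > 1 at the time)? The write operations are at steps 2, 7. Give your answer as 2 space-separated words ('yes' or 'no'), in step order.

Op 1: fork(P0) -> P1. 2 ppages; refcounts: pp0:2 pp1:2
Op 2: write(P1, v0, 129). refcount(pp0)=2>1 -> COPY to pp2. 3 ppages; refcounts: pp0:1 pp1:2 pp2:1
Op 3: fork(P1) -> P2. 3 ppages; refcounts: pp0:1 pp1:3 pp2:2
Op 4: read(P1, v0) -> 129. No state change.
Op 5: fork(P1) -> P3. 3 ppages; refcounts: pp0:1 pp1:4 pp2:3
Op 6: read(P3, v0) -> 129. No state change.
Op 7: write(P1, v1, 153). refcount(pp1)=4>1 -> COPY to pp3. 4 ppages; refcounts: pp0:1 pp1:3 pp2:3 pp3:1
Op 8: read(P0, v0) -> 32. No state change.

yes yes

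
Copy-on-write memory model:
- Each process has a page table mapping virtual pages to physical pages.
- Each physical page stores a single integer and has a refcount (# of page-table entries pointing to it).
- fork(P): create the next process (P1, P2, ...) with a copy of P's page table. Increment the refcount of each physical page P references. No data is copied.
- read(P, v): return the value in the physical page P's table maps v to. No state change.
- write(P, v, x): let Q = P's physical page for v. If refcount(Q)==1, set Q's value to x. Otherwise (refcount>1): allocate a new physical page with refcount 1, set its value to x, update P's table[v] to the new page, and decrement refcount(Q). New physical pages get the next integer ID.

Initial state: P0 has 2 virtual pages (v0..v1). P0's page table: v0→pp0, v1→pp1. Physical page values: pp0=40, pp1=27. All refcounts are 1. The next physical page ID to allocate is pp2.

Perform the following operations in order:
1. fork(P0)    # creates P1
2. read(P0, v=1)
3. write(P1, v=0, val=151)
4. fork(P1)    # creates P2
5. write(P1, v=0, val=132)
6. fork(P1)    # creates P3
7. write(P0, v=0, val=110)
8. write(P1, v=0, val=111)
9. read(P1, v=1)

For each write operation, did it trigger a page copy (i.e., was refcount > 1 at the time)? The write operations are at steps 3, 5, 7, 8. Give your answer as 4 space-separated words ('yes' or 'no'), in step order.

Op 1: fork(P0) -> P1. 2 ppages; refcounts: pp0:2 pp1:2
Op 2: read(P0, v1) -> 27. No state change.
Op 3: write(P1, v0, 151). refcount(pp0)=2>1 -> COPY to pp2. 3 ppages; refcounts: pp0:1 pp1:2 pp2:1
Op 4: fork(P1) -> P2. 3 ppages; refcounts: pp0:1 pp1:3 pp2:2
Op 5: write(P1, v0, 132). refcount(pp2)=2>1 -> COPY to pp3. 4 ppages; refcounts: pp0:1 pp1:3 pp2:1 pp3:1
Op 6: fork(P1) -> P3. 4 ppages; refcounts: pp0:1 pp1:4 pp2:1 pp3:2
Op 7: write(P0, v0, 110). refcount(pp0)=1 -> write in place. 4 ppages; refcounts: pp0:1 pp1:4 pp2:1 pp3:2
Op 8: write(P1, v0, 111). refcount(pp3)=2>1 -> COPY to pp4. 5 ppages; refcounts: pp0:1 pp1:4 pp2:1 pp3:1 pp4:1
Op 9: read(P1, v1) -> 27. No state change.

yes yes no yes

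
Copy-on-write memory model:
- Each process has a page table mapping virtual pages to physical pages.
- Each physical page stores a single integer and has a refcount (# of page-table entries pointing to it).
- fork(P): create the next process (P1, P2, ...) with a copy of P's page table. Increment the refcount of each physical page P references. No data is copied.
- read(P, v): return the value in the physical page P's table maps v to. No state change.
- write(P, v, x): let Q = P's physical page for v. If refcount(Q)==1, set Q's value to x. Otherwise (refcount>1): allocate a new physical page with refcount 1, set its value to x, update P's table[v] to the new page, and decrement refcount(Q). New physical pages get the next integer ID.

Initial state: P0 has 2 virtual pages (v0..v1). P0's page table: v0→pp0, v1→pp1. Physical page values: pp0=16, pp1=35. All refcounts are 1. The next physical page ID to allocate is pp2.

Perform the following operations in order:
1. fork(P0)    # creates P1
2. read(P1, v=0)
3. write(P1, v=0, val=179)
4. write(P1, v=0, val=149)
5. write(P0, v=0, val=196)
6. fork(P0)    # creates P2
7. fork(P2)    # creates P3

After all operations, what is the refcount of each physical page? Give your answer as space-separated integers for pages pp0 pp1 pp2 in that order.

Op 1: fork(P0) -> P1. 2 ppages; refcounts: pp0:2 pp1:2
Op 2: read(P1, v0) -> 16. No state change.
Op 3: write(P1, v0, 179). refcount(pp0)=2>1 -> COPY to pp2. 3 ppages; refcounts: pp0:1 pp1:2 pp2:1
Op 4: write(P1, v0, 149). refcount(pp2)=1 -> write in place. 3 ppages; refcounts: pp0:1 pp1:2 pp2:1
Op 5: write(P0, v0, 196). refcount(pp0)=1 -> write in place. 3 ppages; refcounts: pp0:1 pp1:2 pp2:1
Op 6: fork(P0) -> P2. 3 ppages; refcounts: pp0:2 pp1:3 pp2:1
Op 7: fork(P2) -> P3. 3 ppages; refcounts: pp0:3 pp1:4 pp2:1

Answer: 3 4 1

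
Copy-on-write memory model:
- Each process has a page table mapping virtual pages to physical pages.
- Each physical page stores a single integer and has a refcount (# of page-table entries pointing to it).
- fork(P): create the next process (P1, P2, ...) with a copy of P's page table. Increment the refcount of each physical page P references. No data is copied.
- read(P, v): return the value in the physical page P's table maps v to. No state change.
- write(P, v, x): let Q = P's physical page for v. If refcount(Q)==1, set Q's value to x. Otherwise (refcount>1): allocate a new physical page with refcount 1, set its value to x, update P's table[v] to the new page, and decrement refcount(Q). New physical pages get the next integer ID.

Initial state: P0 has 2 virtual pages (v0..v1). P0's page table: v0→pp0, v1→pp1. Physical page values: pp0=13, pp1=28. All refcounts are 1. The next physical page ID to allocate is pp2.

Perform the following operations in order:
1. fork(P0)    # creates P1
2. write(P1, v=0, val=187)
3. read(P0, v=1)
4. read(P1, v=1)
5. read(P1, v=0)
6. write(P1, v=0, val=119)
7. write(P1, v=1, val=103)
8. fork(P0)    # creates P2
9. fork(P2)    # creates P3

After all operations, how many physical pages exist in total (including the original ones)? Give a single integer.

Op 1: fork(P0) -> P1. 2 ppages; refcounts: pp0:2 pp1:2
Op 2: write(P1, v0, 187). refcount(pp0)=2>1 -> COPY to pp2. 3 ppages; refcounts: pp0:1 pp1:2 pp2:1
Op 3: read(P0, v1) -> 28. No state change.
Op 4: read(P1, v1) -> 28. No state change.
Op 5: read(P1, v0) -> 187. No state change.
Op 6: write(P1, v0, 119). refcount(pp2)=1 -> write in place. 3 ppages; refcounts: pp0:1 pp1:2 pp2:1
Op 7: write(P1, v1, 103). refcount(pp1)=2>1 -> COPY to pp3. 4 ppages; refcounts: pp0:1 pp1:1 pp2:1 pp3:1
Op 8: fork(P0) -> P2. 4 ppages; refcounts: pp0:2 pp1:2 pp2:1 pp3:1
Op 9: fork(P2) -> P3. 4 ppages; refcounts: pp0:3 pp1:3 pp2:1 pp3:1

Answer: 4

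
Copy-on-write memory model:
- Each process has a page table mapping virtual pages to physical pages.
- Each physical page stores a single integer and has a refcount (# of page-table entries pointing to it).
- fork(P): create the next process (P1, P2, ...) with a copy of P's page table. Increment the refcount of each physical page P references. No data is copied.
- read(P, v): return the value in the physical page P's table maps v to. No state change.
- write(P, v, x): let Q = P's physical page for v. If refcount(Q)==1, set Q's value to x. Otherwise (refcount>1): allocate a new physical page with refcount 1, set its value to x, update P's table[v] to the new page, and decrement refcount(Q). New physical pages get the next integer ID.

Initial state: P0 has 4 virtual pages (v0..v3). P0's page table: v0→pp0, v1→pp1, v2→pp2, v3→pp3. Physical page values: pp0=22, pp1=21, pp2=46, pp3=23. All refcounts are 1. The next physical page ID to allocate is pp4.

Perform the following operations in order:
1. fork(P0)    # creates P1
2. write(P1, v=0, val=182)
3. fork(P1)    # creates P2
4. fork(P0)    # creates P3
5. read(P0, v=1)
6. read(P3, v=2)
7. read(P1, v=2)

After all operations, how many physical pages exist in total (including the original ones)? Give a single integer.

Op 1: fork(P0) -> P1. 4 ppages; refcounts: pp0:2 pp1:2 pp2:2 pp3:2
Op 2: write(P1, v0, 182). refcount(pp0)=2>1 -> COPY to pp4. 5 ppages; refcounts: pp0:1 pp1:2 pp2:2 pp3:2 pp4:1
Op 3: fork(P1) -> P2. 5 ppages; refcounts: pp0:1 pp1:3 pp2:3 pp3:3 pp4:2
Op 4: fork(P0) -> P3. 5 ppages; refcounts: pp0:2 pp1:4 pp2:4 pp3:4 pp4:2
Op 5: read(P0, v1) -> 21. No state change.
Op 6: read(P3, v2) -> 46. No state change.
Op 7: read(P1, v2) -> 46. No state change.

Answer: 5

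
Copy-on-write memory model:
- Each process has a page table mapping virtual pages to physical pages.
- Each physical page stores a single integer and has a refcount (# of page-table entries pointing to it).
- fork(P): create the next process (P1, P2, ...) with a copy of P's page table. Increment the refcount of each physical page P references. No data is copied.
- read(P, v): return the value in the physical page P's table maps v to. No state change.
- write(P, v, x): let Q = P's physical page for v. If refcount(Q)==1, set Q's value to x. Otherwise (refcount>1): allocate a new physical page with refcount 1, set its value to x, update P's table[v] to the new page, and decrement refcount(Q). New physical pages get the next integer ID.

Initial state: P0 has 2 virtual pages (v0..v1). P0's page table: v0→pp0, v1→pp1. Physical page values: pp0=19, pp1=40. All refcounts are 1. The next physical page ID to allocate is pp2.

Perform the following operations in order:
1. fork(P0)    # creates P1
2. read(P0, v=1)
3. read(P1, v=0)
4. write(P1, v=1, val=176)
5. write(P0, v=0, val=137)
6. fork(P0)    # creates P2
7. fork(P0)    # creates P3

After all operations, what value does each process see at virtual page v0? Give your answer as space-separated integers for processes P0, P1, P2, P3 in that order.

Op 1: fork(P0) -> P1. 2 ppages; refcounts: pp0:2 pp1:2
Op 2: read(P0, v1) -> 40. No state change.
Op 3: read(P1, v0) -> 19. No state change.
Op 4: write(P1, v1, 176). refcount(pp1)=2>1 -> COPY to pp2. 3 ppages; refcounts: pp0:2 pp1:1 pp2:1
Op 5: write(P0, v0, 137). refcount(pp0)=2>1 -> COPY to pp3. 4 ppages; refcounts: pp0:1 pp1:1 pp2:1 pp3:1
Op 6: fork(P0) -> P2. 4 ppages; refcounts: pp0:1 pp1:2 pp2:1 pp3:2
Op 7: fork(P0) -> P3. 4 ppages; refcounts: pp0:1 pp1:3 pp2:1 pp3:3
P0: v0 -> pp3 = 137
P1: v0 -> pp0 = 19
P2: v0 -> pp3 = 137
P3: v0 -> pp3 = 137

Answer: 137 19 137 137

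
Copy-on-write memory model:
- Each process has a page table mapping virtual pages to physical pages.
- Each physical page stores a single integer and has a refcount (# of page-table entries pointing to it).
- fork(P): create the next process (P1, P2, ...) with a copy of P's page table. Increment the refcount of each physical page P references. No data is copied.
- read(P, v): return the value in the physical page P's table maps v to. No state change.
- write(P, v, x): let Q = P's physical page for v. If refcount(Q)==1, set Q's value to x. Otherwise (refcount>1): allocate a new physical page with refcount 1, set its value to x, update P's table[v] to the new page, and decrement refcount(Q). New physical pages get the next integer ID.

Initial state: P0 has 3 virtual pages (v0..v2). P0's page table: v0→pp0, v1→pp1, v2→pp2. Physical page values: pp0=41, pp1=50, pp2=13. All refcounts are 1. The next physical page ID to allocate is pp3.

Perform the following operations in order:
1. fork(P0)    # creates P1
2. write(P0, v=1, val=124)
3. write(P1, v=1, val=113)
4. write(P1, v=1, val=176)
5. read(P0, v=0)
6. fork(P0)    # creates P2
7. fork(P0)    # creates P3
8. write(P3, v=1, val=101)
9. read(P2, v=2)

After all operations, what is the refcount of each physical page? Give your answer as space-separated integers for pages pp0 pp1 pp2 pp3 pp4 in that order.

Op 1: fork(P0) -> P1. 3 ppages; refcounts: pp0:2 pp1:2 pp2:2
Op 2: write(P0, v1, 124). refcount(pp1)=2>1 -> COPY to pp3. 4 ppages; refcounts: pp0:2 pp1:1 pp2:2 pp3:1
Op 3: write(P1, v1, 113). refcount(pp1)=1 -> write in place. 4 ppages; refcounts: pp0:2 pp1:1 pp2:2 pp3:1
Op 4: write(P1, v1, 176). refcount(pp1)=1 -> write in place. 4 ppages; refcounts: pp0:2 pp1:1 pp2:2 pp3:1
Op 5: read(P0, v0) -> 41. No state change.
Op 6: fork(P0) -> P2. 4 ppages; refcounts: pp0:3 pp1:1 pp2:3 pp3:2
Op 7: fork(P0) -> P3. 4 ppages; refcounts: pp0:4 pp1:1 pp2:4 pp3:3
Op 8: write(P3, v1, 101). refcount(pp3)=3>1 -> COPY to pp4. 5 ppages; refcounts: pp0:4 pp1:1 pp2:4 pp3:2 pp4:1
Op 9: read(P2, v2) -> 13. No state change.

Answer: 4 1 4 2 1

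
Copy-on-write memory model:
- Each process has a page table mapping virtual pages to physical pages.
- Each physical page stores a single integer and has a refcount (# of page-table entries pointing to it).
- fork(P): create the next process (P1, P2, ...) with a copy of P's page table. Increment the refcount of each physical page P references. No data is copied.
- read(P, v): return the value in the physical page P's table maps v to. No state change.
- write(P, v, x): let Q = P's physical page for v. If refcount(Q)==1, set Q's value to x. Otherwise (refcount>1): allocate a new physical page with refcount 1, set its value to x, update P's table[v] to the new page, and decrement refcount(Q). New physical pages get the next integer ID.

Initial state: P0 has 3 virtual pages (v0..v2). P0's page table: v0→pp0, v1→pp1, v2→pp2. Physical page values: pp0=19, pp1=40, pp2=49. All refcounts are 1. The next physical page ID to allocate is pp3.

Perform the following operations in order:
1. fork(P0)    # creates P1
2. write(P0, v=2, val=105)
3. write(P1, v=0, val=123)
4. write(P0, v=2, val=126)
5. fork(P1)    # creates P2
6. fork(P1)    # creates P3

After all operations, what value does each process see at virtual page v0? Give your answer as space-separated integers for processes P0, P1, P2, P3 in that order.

Op 1: fork(P0) -> P1. 3 ppages; refcounts: pp0:2 pp1:2 pp2:2
Op 2: write(P0, v2, 105). refcount(pp2)=2>1 -> COPY to pp3. 4 ppages; refcounts: pp0:2 pp1:2 pp2:1 pp3:1
Op 3: write(P1, v0, 123). refcount(pp0)=2>1 -> COPY to pp4. 5 ppages; refcounts: pp0:1 pp1:2 pp2:1 pp3:1 pp4:1
Op 4: write(P0, v2, 126). refcount(pp3)=1 -> write in place. 5 ppages; refcounts: pp0:1 pp1:2 pp2:1 pp3:1 pp4:1
Op 5: fork(P1) -> P2. 5 ppages; refcounts: pp0:1 pp1:3 pp2:2 pp3:1 pp4:2
Op 6: fork(P1) -> P3. 5 ppages; refcounts: pp0:1 pp1:4 pp2:3 pp3:1 pp4:3
P0: v0 -> pp0 = 19
P1: v0 -> pp4 = 123
P2: v0 -> pp4 = 123
P3: v0 -> pp4 = 123

Answer: 19 123 123 123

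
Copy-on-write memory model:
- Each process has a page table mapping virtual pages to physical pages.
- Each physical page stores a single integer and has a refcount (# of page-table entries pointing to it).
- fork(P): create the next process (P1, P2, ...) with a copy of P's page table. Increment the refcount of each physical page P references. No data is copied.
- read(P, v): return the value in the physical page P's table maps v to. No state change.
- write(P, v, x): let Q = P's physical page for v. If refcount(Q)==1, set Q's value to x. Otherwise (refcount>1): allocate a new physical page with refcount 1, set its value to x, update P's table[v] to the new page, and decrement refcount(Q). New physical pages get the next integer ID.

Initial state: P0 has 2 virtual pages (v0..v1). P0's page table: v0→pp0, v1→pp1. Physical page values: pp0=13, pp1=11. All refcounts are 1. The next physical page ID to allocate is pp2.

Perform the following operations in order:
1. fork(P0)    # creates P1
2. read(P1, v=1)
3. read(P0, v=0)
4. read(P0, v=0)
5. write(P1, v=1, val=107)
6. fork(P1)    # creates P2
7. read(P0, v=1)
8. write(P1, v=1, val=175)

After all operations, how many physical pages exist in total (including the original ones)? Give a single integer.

Op 1: fork(P0) -> P1. 2 ppages; refcounts: pp0:2 pp1:2
Op 2: read(P1, v1) -> 11. No state change.
Op 3: read(P0, v0) -> 13. No state change.
Op 4: read(P0, v0) -> 13. No state change.
Op 5: write(P1, v1, 107). refcount(pp1)=2>1 -> COPY to pp2. 3 ppages; refcounts: pp0:2 pp1:1 pp2:1
Op 6: fork(P1) -> P2. 3 ppages; refcounts: pp0:3 pp1:1 pp2:2
Op 7: read(P0, v1) -> 11. No state change.
Op 8: write(P1, v1, 175). refcount(pp2)=2>1 -> COPY to pp3. 4 ppages; refcounts: pp0:3 pp1:1 pp2:1 pp3:1

Answer: 4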